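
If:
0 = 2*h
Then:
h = 0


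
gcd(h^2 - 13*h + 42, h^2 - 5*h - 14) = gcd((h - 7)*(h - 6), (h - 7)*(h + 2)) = h - 7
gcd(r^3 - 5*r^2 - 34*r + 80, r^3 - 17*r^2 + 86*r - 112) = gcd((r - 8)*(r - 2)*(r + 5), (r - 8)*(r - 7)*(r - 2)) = r^2 - 10*r + 16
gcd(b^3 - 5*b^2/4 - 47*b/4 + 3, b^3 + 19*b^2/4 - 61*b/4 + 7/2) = b - 1/4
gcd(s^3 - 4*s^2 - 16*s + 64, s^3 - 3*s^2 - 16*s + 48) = s^2 - 16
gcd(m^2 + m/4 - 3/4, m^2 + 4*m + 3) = m + 1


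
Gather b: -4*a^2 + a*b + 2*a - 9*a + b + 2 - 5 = -4*a^2 - 7*a + b*(a + 1) - 3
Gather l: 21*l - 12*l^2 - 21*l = -12*l^2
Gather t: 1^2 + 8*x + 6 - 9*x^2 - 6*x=-9*x^2 + 2*x + 7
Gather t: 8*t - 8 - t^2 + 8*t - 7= -t^2 + 16*t - 15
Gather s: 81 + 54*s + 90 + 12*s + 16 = 66*s + 187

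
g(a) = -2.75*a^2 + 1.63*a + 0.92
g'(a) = 1.63 - 5.5*a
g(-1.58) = -8.52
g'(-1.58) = 10.32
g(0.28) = 1.16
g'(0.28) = 0.09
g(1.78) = -4.89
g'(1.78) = -8.16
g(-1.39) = -6.66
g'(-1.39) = 9.28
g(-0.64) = -1.25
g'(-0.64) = 5.15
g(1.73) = -4.49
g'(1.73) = -7.88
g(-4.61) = -65.04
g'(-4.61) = 26.98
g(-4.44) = -60.53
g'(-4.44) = 26.05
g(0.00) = 0.92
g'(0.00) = 1.63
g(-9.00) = -236.50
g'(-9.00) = 51.13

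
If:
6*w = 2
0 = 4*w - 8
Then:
No Solution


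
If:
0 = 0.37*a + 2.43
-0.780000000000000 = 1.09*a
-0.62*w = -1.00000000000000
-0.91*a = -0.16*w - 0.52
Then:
No Solution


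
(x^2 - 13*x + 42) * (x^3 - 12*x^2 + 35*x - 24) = x^5 - 25*x^4 + 233*x^3 - 983*x^2 + 1782*x - 1008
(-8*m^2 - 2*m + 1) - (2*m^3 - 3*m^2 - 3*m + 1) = -2*m^3 - 5*m^2 + m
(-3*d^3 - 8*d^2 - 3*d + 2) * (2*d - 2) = -6*d^4 - 10*d^3 + 10*d^2 + 10*d - 4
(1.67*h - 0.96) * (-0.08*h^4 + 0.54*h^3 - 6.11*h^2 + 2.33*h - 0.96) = -0.1336*h^5 + 0.9786*h^4 - 10.7221*h^3 + 9.7567*h^2 - 3.84*h + 0.9216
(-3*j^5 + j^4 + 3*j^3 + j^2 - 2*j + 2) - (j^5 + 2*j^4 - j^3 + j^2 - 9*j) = -4*j^5 - j^4 + 4*j^3 + 7*j + 2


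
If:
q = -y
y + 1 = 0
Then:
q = 1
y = -1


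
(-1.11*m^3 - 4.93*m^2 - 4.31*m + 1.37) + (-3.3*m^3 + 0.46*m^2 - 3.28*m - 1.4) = -4.41*m^3 - 4.47*m^2 - 7.59*m - 0.0299999999999998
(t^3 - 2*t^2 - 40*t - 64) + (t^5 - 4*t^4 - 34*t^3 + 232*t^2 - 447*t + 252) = t^5 - 4*t^4 - 33*t^3 + 230*t^2 - 487*t + 188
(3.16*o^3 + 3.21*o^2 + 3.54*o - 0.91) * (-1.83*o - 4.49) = -5.7828*o^4 - 20.0627*o^3 - 20.8911*o^2 - 14.2293*o + 4.0859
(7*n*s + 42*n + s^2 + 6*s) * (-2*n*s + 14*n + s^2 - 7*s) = -14*n^2*s^2 + 14*n^2*s + 588*n^2 + 5*n*s^3 - 5*n*s^2 - 210*n*s + s^4 - s^3 - 42*s^2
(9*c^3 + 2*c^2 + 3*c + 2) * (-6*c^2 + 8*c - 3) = -54*c^5 + 60*c^4 - 29*c^3 + 6*c^2 + 7*c - 6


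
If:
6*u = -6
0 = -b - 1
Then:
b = -1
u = -1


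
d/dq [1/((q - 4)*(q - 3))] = (7 - 2*q)/(q^4 - 14*q^3 + 73*q^2 - 168*q + 144)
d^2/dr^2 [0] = 0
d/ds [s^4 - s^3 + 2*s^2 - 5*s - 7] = 4*s^3 - 3*s^2 + 4*s - 5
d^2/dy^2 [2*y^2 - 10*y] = 4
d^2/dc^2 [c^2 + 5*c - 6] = 2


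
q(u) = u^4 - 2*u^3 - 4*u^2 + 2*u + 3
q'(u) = 4*u^3 - 6*u^2 - 8*u + 2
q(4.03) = 78.96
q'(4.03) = 134.12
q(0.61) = 2.42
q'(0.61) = -4.20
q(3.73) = 44.59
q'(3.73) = 96.26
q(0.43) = 3.00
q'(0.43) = -2.23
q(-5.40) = 1040.79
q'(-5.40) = -759.62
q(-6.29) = 1895.20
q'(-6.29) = -1180.50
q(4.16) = 97.60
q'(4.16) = 152.85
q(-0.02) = 2.96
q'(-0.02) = 2.16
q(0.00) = 3.00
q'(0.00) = 2.00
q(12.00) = 16731.00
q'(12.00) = 5954.00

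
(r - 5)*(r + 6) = r^2 + r - 30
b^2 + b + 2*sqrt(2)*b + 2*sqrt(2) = (b + 1)*(b + 2*sqrt(2))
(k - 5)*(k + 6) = k^2 + k - 30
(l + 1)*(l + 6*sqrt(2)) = l^2 + l + 6*sqrt(2)*l + 6*sqrt(2)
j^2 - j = j*(j - 1)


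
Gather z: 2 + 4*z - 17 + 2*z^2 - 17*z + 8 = 2*z^2 - 13*z - 7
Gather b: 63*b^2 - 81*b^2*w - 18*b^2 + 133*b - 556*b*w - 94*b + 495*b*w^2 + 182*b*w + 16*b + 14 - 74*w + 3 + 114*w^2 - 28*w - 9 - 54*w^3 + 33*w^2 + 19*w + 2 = b^2*(45 - 81*w) + b*(495*w^2 - 374*w + 55) - 54*w^3 + 147*w^2 - 83*w + 10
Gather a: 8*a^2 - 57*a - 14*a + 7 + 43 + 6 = 8*a^2 - 71*a + 56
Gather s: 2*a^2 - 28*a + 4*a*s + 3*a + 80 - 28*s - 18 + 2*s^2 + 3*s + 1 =2*a^2 - 25*a + 2*s^2 + s*(4*a - 25) + 63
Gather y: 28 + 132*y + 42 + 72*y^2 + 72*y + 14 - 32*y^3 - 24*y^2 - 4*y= -32*y^3 + 48*y^2 + 200*y + 84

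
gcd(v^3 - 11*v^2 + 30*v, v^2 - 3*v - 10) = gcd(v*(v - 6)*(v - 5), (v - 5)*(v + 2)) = v - 5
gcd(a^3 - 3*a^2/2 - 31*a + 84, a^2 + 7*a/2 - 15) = a + 6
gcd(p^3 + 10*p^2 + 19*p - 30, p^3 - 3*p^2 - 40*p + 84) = p + 6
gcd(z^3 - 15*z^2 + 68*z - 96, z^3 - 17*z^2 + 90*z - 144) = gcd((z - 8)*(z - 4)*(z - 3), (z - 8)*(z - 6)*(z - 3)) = z^2 - 11*z + 24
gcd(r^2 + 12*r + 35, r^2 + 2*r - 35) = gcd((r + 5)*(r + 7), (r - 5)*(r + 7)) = r + 7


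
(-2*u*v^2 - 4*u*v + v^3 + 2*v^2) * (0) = 0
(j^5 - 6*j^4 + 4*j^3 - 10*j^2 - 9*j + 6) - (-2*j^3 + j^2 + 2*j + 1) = j^5 - 6*j^4 + 6*j^3 - 11*j^2 - 11*j + 5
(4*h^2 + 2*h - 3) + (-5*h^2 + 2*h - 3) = -h^2 + 4*h - 6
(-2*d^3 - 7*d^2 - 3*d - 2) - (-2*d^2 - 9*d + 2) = -2*d^3 - 5*d^2 + 6*d - 4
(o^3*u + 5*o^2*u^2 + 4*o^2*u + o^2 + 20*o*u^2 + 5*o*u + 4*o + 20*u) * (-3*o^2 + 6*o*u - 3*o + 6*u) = -3*o^5*u - 9*o^4*u^2 - 15*o^4*u - 3*o^4 + 30*o^3*u^3 - 45*o^3*u^2 - 21*o^3*u - 15*o^3 + 150*o^2*u^3 - 6*o^2*u^2 - 45*o^2*u - 12*o^2 + 120*o*u^3 + 150*o*u^2 - 36*o*u + 120*u^2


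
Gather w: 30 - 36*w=30 - 36*w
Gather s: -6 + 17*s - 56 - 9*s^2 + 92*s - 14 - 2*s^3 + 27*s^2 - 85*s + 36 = -2*s^3 + 18*s^2 + 24*s - 40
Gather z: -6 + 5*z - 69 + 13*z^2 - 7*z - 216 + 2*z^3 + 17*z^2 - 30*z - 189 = 2*z^3 + 30*z^2 - 32*z - 480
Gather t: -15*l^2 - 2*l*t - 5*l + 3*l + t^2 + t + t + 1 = -15*l^2 - 2*l + t^2 + t*(2 - 2*l) + 1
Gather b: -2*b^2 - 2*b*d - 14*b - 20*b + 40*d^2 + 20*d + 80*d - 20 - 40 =-2*b^2 + b*(-2*d - 34) + 40*d^2 + 100*d - 60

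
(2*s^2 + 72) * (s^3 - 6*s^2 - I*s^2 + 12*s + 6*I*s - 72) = 2*s^5 - 12*s^4 - 2*I*s^4 + 96*s^3 + 12*I*s^3 - 576*s^2 - 72*I*s^2 + 864*s + 432*I*s - 5184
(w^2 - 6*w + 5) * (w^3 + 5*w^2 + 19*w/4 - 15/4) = w^5 - w^4 - 81*w^3/4 - 29*w^2/4 + 185*w/4 - 75/4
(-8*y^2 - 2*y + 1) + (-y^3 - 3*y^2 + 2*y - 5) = -y^3 - 11*y^2 - 4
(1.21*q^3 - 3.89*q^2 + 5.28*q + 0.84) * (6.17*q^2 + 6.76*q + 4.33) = 7.4657*q^5 - 15.8217*q^4 + 11.5205*q^3 + 24.0319*q^2 + 28.5408*q + 3.6372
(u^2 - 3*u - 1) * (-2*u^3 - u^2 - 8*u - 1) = -2*u^5 + 5*u^4 - 3*u^3 + 24*u^2 + 11*u + 1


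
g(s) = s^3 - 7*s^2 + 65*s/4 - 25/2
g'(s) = 3*s^2 - 14*s + 65/4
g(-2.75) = -130.92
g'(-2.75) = 77.44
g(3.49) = 1.46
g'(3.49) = 3.93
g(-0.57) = -24.22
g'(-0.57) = 25.20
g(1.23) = -1.24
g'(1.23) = 3.57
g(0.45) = -6.51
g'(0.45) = 10.56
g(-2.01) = -81.56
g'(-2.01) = 56.51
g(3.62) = 2.03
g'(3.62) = 4.88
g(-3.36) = -184.06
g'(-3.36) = 97.16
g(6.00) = 49.00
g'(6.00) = 40.25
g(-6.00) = -578.00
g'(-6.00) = 208.25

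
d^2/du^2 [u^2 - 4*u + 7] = 2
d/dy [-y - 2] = -1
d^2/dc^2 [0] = 0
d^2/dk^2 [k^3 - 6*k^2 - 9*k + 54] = 6*k - 12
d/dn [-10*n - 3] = -10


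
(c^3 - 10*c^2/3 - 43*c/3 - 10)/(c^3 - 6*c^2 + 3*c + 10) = (c^2 - 13*c/3 - 10)/(c^2 - 7*c + 10)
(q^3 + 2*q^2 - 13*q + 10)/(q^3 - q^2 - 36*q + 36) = (q^2 + 3*q - 10)/(q^2 - 36)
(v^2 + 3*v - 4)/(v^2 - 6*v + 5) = (v + 4)/(v - 5)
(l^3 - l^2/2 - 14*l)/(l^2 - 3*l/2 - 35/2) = l*(l - 4)/(l - 5)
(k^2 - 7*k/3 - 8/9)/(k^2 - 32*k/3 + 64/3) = (k + 1/3)/(k - 8)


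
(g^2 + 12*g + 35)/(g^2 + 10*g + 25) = (g + 7)/(g + 5)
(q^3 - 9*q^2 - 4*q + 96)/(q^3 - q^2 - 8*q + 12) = (q^2 - 12*q + 32)/(q^2 - 4*q + 4)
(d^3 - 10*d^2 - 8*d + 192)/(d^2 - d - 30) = (d^2 - 4*d - 32)/(d + 5)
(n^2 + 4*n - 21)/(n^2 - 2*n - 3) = (n + 7)/(n + 1)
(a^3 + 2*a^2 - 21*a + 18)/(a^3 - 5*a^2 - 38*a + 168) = (a^2 - 4*a + 3)/(a^2 - 11*a + 28)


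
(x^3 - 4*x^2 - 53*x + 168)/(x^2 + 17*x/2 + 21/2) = 2*(x^2 - 11*x + 24)/(2*x + 3)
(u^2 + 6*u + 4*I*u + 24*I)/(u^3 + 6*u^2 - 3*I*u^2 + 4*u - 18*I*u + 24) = (u + 4*I)/(u^2 - 3*I*u + 4)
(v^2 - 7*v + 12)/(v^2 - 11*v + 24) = (v - 4)/(v - 8)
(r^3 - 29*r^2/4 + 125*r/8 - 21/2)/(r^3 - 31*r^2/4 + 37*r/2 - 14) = (r - 3/2)/(r - 2)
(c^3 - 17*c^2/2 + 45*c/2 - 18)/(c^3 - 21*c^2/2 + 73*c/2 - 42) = (2*c - 3)/(2*c - 7)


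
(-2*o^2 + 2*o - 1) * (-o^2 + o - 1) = 2*o^4 - 4*o^3 + 5*o^2 - 3*o + 1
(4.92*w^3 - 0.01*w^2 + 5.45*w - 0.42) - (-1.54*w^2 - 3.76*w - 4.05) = 4.92*w^3 + 1.53*w^2 + 9.21*w + 3.63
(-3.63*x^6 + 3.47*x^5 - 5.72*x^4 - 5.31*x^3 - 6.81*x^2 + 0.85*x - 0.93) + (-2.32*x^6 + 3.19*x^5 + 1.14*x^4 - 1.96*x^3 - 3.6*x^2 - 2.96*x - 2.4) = -5.95*x^6 + 6.66*x^5 - 4.58*x^4 - 7.27*x^3 - 10.41*x^2 - 2.11*x - 3.33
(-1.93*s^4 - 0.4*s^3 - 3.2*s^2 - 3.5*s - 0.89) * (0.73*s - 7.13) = -1.4089*s^5 + 13.4689*s^4 + 0.516*s^3 + 20.261*s^2 + 24.3053*s + 6.3457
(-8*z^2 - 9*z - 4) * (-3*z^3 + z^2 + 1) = 24*z^5 + 19*z^4 + 3*z^3 - 12*z^2 - 9*z - 4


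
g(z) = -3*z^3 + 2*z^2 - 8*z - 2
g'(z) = -9*z^2 + 4*z - 8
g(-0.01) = -1.92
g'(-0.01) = -8.04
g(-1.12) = 13.68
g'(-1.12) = -23.77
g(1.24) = -14.56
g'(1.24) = -16.88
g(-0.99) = 10.79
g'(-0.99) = -20.78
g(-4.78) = 409.58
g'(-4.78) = -232.76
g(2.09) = -37.37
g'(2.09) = -38.95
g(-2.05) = 48.65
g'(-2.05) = -54.02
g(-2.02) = 47.05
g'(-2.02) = -52.80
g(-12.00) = 5566.00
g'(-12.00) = -1352.00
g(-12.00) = 5566.00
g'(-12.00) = -1352.00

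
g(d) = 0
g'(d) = 0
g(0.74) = 0.00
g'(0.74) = 0.00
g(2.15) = 0.00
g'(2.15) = 0.00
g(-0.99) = 0.00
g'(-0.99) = 0.00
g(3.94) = 0.00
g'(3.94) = 0.00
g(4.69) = 0.00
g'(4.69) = 0.00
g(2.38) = 0.00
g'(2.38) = 0.00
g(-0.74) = 0.00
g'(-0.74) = 0.00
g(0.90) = 0.00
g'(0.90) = 0.00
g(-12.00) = 0.00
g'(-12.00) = 0.00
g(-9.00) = 0.00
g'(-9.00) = 0.00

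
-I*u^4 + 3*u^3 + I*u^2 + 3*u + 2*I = (u - I)*(u + I)*(u + 2*I)*(-I*u + 1)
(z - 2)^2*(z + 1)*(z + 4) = z^4 + z^3 - 12*z^2 + 4*z + 16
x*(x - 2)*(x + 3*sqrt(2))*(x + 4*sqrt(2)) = x^4 - 2*x^3 + 7*sqrt(2)*x^3 - 14*sqrt(2)*x^2 + 24*x^2 - 48*x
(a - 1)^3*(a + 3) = a^4 - 6*a^2 + 8*a - 3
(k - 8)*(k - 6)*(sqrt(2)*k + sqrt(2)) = sqrt(2)*k^3 - 13*sqrt(2)*k^2 + 34*sqrt(2)*k + 48*sqrt(2)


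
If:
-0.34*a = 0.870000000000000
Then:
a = -2.56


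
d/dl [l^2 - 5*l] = 2*l - 5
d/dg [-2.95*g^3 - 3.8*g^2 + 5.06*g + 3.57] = -8.85*g^2 - 7.6*g + 5.06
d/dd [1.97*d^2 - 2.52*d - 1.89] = 3.94*d - 2.52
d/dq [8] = 0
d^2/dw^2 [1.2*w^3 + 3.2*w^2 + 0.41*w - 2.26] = 7.2*w + 6.4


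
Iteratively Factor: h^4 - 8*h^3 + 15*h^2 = (h)*(h^3 - 8*h^2 + 15*h) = h^2*(h^2 - 8*h + 15) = h^2*(h - 5)*(h - 3)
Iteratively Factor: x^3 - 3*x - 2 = (x - 2)*(x^2 + 2*x + 1) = (x - 2)*(x + 1)*(x + 1)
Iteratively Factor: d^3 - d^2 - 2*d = (d + 1)*(d^2 - 2*d) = d*(d + 1)*(d - 2)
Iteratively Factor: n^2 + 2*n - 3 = (n - 1)*(n + 3)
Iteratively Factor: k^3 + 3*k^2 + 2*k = (k + 2)*(k^2 + k) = (k + 1)*(k + 2)*(k)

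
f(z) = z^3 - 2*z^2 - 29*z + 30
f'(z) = 3*z^2 - 4*z - 29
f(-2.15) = 73.17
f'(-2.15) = -6.53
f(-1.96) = 71.63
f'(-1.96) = -9.64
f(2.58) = -40.96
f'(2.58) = -19.35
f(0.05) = 28.55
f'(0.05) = -29.19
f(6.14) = 8.02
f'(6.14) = 59.54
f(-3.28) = 68.32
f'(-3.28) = 16.40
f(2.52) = -39.78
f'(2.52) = -20.03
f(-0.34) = 39.59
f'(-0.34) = -27.29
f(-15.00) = -3360.00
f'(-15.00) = 706.00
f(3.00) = -48.00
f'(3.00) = -14.00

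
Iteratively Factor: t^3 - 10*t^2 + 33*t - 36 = (t - 3)*(t^2 - 7*t + 12) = (t - 4)*(t - 3)*(t - 3)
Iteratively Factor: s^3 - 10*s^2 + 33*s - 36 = (s - 3)*(s^2 - 7*s + 12) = (s - 3)^2*(s - 4)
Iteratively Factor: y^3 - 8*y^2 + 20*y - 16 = (y - 2)*(y^2 - 6*y + 8) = (y - 2)^2*(y - 4)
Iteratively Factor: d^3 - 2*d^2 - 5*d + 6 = (d + 2)*(d^2 - 4*d + 3) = (d - 3)*(d + 2)*(d - 1)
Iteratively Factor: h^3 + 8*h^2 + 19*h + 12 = (h + 1)*(h^2 + 7*h + 12) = (h + 1)*(h + 3)*(h + 4)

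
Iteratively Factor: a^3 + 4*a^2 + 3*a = (a + 3)*(a^2 + a) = (a + 1)*(a + 3)*(a)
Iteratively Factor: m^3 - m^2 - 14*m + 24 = (m - 2)*(m^2 + m - 12) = (m - 2)*(m + 4)*(m - 3)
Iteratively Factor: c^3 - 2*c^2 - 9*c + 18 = (c - 3)*(c^2 + c - 6) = (c - 3)*(c - 2)*(c + 3)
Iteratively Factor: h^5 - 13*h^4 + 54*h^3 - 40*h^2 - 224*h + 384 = (h - 3)*(h^4 - 10*h^3 + 24*h^2 + 32*h - 128) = (h - 3)*(h + 2)*(h^3 - 12*h^2 + 48*h - 64) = (h - 4)*(h - 3)*(h + 2)*(h^2 - 8*h + 16) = (h - 4)^2*(h - 3)*(h + 2)*(h - 4)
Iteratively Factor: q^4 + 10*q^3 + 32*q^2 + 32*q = (q + 4)*(q^3 + 6*q^2 + 8*q) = (q + 2)*(q + 4)*(q^2 + 4*q) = q*(q + 2)*(q + 4)*(q + 4)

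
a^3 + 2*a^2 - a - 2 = (a - 1)*(a + 1)*(a + 2)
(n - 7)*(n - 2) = n^2 - 9*n + 14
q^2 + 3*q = q*(q + 3)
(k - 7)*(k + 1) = k^2 - 6*k - 7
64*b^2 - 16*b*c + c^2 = (-8*b + c)^2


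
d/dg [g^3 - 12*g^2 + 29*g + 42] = 3*g^2 - 24*g + 29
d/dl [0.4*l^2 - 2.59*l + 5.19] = 0.8*l - 2.59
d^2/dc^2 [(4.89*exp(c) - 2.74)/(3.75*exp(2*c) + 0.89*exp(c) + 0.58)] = (68.765625*exp(4*c) - 170.445375*exp(3*c) - 91.24875*exp(2*c) + 19.143428*exp(c) + 3.059384)*exp(c)/(52.734375*exp(6*c) + 37.546875*exp(5*c) + 33.379875*exp(4*c) + 12.319469*exp(3*c) + 5.162754*exp(2*c) + 0.898188*exp(c) + 0.195112)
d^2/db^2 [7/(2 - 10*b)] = -175/(5*b - 1)^3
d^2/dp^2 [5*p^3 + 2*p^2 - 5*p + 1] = 30*p + 4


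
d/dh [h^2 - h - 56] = 2*h - 1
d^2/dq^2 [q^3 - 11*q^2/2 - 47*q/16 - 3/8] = 6*q - 11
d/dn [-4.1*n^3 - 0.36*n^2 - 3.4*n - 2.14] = -12.3*n^2 - 0.72*n - 3.4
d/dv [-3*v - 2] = -3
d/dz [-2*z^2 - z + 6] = -4*z - 1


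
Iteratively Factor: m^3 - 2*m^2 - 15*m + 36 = (m - 3)*(m^2 + m - 12) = (m - 3)*(m + 4)*(m - 3)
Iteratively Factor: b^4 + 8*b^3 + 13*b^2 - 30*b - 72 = (b + 3)*(b^3 + 5*b^2 - 2*b - 24) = (b + 3)^2*(b^2 + 2*b - 8) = (b + 3)^2*(b + 4)*(b - 2)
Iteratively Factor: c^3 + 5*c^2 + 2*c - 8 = (c + 2)*(c^2 + 3*c - 4) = (c + 2)*(c + 4)*(c - 1)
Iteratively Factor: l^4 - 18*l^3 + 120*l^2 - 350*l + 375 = (l - 5)*(l^3 - 13*l^2 + 55*l - 75) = (l - 5)*(l - 3)*(l^2 - 10*l + 25) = (l - 5)^2*(l - 3)*(l - 5)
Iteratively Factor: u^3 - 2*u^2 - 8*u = (u - 4)*(u^2 + 2*u) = (u - 4)*(u + 2)*(u)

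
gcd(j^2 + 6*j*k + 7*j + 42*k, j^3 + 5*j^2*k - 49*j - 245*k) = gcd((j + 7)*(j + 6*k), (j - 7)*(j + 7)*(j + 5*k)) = j + 7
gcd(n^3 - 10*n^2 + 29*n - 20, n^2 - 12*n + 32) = n - 4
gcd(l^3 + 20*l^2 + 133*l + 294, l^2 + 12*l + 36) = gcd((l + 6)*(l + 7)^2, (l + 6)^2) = l + 6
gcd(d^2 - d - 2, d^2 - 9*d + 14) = d - 2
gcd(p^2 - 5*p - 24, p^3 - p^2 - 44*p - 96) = p^2 - 5*p - 24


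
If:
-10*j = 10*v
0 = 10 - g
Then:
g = 10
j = -v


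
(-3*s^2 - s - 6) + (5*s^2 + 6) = 2*s^2 - s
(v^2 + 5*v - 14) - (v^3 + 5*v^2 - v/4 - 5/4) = -v^3 - 4*v^2 + 21*v/4 - 51/4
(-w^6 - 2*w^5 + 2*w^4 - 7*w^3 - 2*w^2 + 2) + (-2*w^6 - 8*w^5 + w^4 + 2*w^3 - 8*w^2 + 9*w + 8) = -3*w^6 - 10*w^5 + 3*w^4 - 5*w^3 - 10*w^2 + 9*w + 10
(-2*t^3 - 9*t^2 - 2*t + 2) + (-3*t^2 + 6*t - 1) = -2*t^3 - 12*t^2 + 4*t + 1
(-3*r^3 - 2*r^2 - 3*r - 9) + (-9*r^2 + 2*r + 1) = -3*r^3 - 11*r^2 - r - 8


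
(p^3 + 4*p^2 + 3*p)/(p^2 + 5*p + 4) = p*(p + 3)/(p + 4)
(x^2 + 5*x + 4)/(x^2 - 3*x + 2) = (x^2 + 5*x + 4)/(x^2 - 3*x + 2)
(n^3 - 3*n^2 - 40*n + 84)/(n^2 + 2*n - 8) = (n^2 - n - 42)/(n + 4)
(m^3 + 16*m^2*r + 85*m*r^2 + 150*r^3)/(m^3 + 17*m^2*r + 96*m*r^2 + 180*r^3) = (m + 5*r)/(m + 6*r)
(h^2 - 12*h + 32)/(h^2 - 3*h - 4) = (h - 8)/(h + 1)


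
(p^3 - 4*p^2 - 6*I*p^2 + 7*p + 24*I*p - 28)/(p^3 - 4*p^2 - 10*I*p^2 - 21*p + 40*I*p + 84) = (p + I)/(p - 3*I)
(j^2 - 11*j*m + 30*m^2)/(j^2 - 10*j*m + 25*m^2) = (j - 6*m)/(j - 5*m)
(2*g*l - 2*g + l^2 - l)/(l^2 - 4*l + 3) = (2*g + l)/(l - 3)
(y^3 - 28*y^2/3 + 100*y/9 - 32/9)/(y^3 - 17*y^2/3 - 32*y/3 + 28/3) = (3*y^2 - 26*y + 16)/(3*(y^2 - 5*y - 14))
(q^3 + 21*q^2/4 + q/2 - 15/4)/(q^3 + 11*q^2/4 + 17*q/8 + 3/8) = 2*(4*q^2 + 17*q - 15)/(8*q^2 + 14*q + 3)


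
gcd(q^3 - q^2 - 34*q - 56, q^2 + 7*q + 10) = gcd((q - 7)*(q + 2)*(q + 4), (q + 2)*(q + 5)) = q + 2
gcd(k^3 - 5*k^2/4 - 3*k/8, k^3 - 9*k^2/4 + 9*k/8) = k^2 - 3*k/2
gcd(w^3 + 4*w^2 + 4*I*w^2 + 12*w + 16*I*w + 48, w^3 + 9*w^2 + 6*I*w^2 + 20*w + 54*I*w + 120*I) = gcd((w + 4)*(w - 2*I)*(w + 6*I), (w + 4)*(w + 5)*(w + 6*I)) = w^2 + w*(4 + 6*I) + 24*I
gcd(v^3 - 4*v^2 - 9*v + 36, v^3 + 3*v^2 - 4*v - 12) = v + 3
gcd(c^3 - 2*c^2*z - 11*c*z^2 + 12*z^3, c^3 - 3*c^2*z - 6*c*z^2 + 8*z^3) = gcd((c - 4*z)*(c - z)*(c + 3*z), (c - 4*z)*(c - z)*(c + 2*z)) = c^2 - 5*c*z + 4*z^2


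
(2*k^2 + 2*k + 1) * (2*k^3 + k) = 4*k^5 + 4*k^4 + 4*k^3 + 2*k^2 + k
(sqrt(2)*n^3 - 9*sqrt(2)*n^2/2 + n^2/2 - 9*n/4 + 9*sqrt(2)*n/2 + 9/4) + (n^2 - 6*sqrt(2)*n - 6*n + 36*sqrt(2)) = sqrt(2)*n^3 - 9*sqrt(2)*n^2/2 + 3*n^2/2 - 33*n/4 - 3*sqrt(2)*n/2 + 9/4 + 36*sqrt(2)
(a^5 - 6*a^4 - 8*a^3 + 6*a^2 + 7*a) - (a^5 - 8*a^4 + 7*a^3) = 2*a^4 - 15*a^3 + 6*a^2 + 7*a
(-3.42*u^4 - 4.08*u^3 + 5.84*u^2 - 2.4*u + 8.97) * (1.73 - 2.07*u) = 7.0794*u^5 + 2.529*u^4 - 19.1472*u^3 + 15.0712*u^2 - 22.7199*u + 15.5181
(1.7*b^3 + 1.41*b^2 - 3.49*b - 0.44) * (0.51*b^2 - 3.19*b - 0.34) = 0.867*b^5 - 4.7039*b^4 - 6.8558*b^3 + 10.4293*b^2 + 2.5902*b + 0.1496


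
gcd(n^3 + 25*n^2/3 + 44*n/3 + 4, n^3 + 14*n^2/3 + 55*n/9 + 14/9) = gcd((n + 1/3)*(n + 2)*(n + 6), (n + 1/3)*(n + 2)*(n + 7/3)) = n^2 + 7*n/3 + 2/3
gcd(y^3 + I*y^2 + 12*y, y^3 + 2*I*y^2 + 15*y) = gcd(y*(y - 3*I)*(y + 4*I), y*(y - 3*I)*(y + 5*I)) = y^2 - 3*I*y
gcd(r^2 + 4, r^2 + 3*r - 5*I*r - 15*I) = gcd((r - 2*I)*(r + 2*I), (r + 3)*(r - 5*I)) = 1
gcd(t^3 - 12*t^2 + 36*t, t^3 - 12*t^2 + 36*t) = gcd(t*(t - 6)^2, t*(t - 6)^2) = t^3 - 12*t^2 + 36*t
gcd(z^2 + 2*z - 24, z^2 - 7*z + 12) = z - 4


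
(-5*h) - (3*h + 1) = -8*h - 1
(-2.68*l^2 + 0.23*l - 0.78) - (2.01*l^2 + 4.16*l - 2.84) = -4.69*l^2 - 3.93*l + 2.06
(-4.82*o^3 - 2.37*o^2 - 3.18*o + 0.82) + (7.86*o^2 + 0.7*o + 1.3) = -4.82*o^3 + 5.49*o^2 - 2.48*o + 2.12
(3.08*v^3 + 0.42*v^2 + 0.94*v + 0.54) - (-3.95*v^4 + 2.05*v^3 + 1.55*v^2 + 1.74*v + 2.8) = 3.95*v^4 + 1.03*v^3 - 1.13*v^2 - 0.8*v - 2.26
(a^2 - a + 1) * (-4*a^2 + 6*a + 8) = -4*a^4 + 10*a^3 - 2*a^2 - 2*a + 8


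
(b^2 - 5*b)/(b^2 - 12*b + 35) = b/(b - 7)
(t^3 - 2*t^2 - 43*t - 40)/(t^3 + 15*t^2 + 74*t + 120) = (t^2 - 7*t - 8)/(t^2 + 10*t + 24)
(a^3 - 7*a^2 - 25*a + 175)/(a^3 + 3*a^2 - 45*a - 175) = (a - 5)/(a + 5)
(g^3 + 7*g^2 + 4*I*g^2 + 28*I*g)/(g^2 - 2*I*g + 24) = g*(g + 7)/(g - 6*I)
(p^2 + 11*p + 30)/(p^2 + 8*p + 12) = (p + 5)/(p + 2)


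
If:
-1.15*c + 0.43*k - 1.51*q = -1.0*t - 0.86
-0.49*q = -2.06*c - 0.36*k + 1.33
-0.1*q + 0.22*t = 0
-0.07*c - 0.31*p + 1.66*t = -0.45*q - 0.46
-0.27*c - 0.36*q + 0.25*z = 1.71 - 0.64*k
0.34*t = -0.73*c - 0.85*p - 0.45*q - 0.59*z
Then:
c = 1.26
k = -9.63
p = -16.21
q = -4.48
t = -2.04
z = 26.39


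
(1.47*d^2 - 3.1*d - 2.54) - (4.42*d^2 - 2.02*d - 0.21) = -2.95*d^2 - 1.08*d - 2.33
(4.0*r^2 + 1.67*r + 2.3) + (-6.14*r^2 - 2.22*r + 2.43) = -2.14*r^2 - 0.55*r + 4.73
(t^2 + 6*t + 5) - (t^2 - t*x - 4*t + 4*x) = t*x + 10*t - 4*x + 5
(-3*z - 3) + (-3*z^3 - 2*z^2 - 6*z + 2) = -3*z^3 - 2*z^2 - 9*z - 1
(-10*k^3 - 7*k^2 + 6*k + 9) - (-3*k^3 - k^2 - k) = -7*k^3 - 6*k^2 + 7*k + 9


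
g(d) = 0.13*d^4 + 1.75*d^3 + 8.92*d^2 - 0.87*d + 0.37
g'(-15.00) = -842.22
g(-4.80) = 85.54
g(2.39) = 77.38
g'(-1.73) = -18.71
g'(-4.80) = -23.05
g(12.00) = 6994.09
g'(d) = 0.52*d^3 + 5.25*d^2 + 17.84*d - 0.87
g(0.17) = 0.49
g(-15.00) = 2695.42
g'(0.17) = 2.32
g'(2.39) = 78.86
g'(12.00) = 1867.77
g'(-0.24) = -4.86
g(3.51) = 202.62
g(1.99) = 49.79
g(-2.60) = 38.11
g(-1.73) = 20.68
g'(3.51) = 148.92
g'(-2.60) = -20.90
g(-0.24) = 1.07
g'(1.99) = 59.52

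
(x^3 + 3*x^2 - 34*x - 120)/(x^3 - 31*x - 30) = (x + 4)/(x + 1)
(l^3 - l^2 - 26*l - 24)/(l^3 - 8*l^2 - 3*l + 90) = (l^2 + 5*l + 4)/(l^2 - 2*l - 15)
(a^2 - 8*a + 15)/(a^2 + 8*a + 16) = (a^2 - 8*a + 15)/(a^2 + 8*a + 16)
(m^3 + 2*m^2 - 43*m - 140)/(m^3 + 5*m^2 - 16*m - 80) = (m - 7)/(m - 4)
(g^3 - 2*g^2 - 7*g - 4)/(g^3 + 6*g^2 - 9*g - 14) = (g^2 - 3*g - 4)/(g^2 + 5*g - 14)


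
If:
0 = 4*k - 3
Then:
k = 3/4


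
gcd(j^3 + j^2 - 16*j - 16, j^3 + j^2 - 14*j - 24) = j - 4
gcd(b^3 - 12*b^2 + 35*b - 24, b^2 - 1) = b - 1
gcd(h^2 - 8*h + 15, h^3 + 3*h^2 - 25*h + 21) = h - 3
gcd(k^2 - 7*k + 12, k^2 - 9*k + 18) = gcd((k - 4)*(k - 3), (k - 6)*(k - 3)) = k - 3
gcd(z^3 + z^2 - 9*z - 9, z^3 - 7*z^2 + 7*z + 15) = z^2 - 2*z - 3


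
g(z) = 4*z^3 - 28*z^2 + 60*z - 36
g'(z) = 12*z^2 - 56*z + 60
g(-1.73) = -244.31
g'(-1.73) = 192.79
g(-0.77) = -100.63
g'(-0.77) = 110.23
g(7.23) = 445.89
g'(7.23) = 282.39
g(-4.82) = -1423.63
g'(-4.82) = 608.71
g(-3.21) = -649.42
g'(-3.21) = 363.41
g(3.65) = 4.48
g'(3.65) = 15.47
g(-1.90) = -278.52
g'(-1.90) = 209.72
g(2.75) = 0.44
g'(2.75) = -3.25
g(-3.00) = -576.00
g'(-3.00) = 336.00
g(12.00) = 3564.00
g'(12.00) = 1116.00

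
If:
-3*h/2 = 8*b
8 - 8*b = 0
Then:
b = 1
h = -16/3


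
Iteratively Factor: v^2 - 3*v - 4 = (v + 1)*(v - 4)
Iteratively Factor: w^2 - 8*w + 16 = (w - 4)*(w - 4)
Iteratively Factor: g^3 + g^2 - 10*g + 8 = (g + 4)*(g^2 - 3*g + 2) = (g - 1)*(g + 4)*(g - 2)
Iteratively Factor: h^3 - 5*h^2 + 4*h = (h - 1)*(h^2 - 4*h) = (h - 4)*(h - 1)*(h)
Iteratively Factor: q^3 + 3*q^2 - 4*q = (q + 4)*(q^2 - q) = (q - 1)*(q + 4)*(q)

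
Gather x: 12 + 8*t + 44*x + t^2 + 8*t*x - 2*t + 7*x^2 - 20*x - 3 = t^2 + 6*t + 7*x^2 + x*(8*t + 24) + 9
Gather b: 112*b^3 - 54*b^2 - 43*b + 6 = 112*b^3 - 54*b^2 - 43*b + 6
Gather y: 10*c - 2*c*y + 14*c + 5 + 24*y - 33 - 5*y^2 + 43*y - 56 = 24*c - 5*y^2 + y*(67 - 2*c) - 84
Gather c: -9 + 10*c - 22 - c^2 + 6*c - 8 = -c^2 + 16*c - 39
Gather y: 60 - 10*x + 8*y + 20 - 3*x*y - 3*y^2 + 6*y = -10*x - 3*y^2 + y*(14 - 3*x) + 80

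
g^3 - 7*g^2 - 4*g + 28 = (g - 7)*(g - 2)*(g + 2)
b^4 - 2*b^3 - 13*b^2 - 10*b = b*(b - 5)*(b + 1)*(b + 2)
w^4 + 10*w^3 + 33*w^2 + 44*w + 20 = (w + 1)*(w + 2)^2*(w + 5)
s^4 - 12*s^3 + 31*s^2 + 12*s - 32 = (s - 8)*(s - 4)*(s - 1)*(s + 1)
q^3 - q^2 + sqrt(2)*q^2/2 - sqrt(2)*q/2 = q*(q - 1)*(q + sqrt(2)/2)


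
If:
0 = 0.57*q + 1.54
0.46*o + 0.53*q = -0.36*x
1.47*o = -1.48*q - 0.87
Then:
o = 2.13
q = -2.70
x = 1.26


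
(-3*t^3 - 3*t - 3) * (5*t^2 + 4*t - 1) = -15*t^5 - 12*t^4 - 12*t^3 - 27*t^2 - 9*t + 3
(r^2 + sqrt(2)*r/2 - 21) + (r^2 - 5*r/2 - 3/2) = 2*r^2 - 5*r/2 + sqrt(2)*r/2 - 45/2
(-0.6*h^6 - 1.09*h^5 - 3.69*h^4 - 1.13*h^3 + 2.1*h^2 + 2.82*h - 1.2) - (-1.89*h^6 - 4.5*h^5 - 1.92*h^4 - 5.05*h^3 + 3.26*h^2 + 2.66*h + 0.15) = 1.29*h^6 + 3.41*h^5 - 1.77*h^4 + 3.92*h^3 - 1.16*h^2 + 0.16*h - 1.35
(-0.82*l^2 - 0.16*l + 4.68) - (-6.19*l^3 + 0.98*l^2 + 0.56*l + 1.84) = 6.19*l^3 - 1.8*l^2 - 0.72*l + 2.84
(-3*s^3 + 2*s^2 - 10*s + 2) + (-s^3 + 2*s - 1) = -4*s^3 + 2*s^2 - 8*s + 1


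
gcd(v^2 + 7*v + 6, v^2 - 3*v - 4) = v + 1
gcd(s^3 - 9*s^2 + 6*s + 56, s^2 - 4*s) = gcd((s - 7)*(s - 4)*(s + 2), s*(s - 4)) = s - 4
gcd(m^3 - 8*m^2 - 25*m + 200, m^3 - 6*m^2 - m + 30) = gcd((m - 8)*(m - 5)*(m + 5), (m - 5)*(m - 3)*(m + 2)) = m - 5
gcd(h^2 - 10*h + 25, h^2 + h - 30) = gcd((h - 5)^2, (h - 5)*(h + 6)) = h - 5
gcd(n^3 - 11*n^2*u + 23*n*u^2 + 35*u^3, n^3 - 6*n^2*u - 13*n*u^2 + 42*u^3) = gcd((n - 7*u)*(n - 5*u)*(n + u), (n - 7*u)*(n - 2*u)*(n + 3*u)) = -n + 7*u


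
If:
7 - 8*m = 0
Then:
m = 7/8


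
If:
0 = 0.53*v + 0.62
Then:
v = -1.17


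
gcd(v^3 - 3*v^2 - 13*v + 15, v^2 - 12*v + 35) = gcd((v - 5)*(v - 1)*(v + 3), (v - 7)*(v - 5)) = v - 5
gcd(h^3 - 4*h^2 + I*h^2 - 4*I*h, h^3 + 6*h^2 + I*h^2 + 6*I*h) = h^2 + I*h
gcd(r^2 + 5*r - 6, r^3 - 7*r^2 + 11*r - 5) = r - 1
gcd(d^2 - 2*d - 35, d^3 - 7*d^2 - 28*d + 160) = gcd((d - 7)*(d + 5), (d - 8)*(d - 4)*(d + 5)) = d + 5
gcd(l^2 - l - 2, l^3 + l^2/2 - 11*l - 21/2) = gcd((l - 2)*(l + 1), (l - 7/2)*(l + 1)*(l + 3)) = l + 1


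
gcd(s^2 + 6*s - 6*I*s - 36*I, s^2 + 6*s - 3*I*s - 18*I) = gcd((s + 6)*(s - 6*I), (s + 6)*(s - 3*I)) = s + 6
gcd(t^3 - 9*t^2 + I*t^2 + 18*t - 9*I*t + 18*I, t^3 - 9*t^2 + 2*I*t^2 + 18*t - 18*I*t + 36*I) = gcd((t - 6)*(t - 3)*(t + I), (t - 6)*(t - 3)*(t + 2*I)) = t^2 - 9*t + 18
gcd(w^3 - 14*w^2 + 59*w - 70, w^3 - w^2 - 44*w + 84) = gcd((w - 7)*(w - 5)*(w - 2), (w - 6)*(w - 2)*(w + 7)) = w - 2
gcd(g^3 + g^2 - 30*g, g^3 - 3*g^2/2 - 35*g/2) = g^2 - 5*g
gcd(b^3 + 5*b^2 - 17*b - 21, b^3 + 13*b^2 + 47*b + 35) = b^2 + 8*b + 7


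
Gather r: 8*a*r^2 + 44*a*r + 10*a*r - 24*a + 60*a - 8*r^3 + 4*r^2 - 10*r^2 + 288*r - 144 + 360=36*a - 8*r^3 + r^2*(8*a - 6) + r*(54*a + 288) + 216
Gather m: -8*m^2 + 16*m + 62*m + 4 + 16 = -8*m^2 + 78*m + 20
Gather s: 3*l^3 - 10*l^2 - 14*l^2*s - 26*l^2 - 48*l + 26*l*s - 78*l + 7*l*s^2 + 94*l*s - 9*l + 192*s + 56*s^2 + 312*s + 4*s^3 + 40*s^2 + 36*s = 3*l^3 - 36*l^2 - 135*l + 4*s^3 + s^2*(7*l + 96) + s*(-14*l^2 + 120*l + 540)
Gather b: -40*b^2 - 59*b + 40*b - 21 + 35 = -40*b^2 - 19*b + 14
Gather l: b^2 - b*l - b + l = b^2 - b + l*(1 - b)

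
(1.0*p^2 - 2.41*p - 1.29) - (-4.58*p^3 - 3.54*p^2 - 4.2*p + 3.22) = 4.58*p^3 + 4.54*p^2 + 1.79*p - 4.51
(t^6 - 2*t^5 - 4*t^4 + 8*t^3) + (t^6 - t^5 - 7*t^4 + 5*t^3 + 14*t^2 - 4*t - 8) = 2*t^6 - 3*t^5 - 11*t^4 + 13*t^3 + 14*t^2 - 4*t - 8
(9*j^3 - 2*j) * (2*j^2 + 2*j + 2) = 18*j^5 + 18*j^4 + 14*j^3 - 4*j^2 - 4*j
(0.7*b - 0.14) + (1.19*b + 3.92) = 1.89*b + 3.78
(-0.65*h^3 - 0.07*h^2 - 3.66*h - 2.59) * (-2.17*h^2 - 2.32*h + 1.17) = 1.4105*h^5 + 1.6599*h^4 + 7.3441*h^3 + 14.0296*h^2 + 1.7266*h - 3.0303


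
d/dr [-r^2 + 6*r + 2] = 6 - 2*r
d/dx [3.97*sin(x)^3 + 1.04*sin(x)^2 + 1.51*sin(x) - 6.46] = (11.91*sin(x)^2 + 2.08*sin(x) + 1.51)*cos(x)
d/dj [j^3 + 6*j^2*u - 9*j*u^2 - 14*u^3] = 3*j^2 + 12*j*u - 9*u^2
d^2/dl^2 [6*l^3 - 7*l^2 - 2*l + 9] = 36*l - 14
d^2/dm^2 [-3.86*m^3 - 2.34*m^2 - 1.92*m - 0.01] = -23.16*m - 4.68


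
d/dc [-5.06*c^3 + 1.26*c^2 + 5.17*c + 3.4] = -15.18*c^2 + 2.52*c + 5.17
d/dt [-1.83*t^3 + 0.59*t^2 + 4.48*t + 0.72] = -5.49*t^2 + 1.18*t + 4.48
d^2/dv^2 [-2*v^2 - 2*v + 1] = -4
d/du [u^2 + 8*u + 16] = 2*u + 8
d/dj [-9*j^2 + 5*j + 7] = 5 - 18*j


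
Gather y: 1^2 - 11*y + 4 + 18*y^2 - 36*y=18*y^2 - 47*y + 5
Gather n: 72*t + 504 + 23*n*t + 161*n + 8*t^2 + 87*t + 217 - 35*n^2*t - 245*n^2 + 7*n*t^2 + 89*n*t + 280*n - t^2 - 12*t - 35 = n^2*(-35*t - 245) + n*(7*t^2 + 112*t + 441) + 7*t^2 + 147*t + 686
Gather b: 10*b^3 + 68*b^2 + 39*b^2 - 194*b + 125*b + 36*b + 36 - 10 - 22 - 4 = 10*b^3 + 107*b^2 - 33*b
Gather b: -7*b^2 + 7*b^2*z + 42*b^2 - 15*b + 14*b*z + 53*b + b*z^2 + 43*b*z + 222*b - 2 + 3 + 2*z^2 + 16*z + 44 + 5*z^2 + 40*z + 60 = b^2*(7*z + 35) + b*(z^2 + 57*z + 260) + 7*z^2 + 56*z + 105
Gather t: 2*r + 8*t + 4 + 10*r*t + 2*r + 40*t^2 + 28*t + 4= 4*r + 40*t^2 + t*(10*r + 36) + 8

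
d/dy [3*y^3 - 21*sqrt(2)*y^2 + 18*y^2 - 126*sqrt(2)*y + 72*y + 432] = 9*y^2 - 42*sqrt(2)*y + 36*y - 126*sqrt(2) + 72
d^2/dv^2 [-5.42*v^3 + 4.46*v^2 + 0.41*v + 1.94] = 8.92 - 32.52*v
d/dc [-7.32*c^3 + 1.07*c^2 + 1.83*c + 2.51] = -21.96*c^2 + 2.14*c + 1.83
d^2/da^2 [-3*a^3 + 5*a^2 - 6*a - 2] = 10 - 18*a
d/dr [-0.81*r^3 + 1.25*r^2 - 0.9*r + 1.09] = -2.43*r^2 + 2.5*r - 0.9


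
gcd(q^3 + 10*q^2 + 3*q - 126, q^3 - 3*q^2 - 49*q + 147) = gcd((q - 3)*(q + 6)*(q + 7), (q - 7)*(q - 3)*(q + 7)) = q^2 + 4*q - 21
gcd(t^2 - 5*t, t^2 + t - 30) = t - 5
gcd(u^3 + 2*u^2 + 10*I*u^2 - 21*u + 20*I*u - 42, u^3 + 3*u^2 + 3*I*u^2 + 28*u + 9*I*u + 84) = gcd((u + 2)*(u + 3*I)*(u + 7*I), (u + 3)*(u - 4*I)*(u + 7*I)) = u + 7*I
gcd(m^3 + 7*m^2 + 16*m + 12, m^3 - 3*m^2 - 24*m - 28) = m^2 + 4*m + 4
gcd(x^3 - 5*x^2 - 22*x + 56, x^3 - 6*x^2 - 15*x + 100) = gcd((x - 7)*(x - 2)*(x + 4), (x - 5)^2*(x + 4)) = x + 4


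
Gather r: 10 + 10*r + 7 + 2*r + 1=12*r + 18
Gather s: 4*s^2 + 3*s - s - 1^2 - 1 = 4*s^2 + 2*s - 2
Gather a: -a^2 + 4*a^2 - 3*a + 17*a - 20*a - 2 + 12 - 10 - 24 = 3*a^2 - 6*a - 24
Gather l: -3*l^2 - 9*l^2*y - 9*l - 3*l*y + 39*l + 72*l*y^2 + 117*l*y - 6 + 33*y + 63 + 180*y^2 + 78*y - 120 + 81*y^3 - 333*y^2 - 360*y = l^2*(-9*y - 3) + l*(72*y^2 + 114*y + 30) + 81*y^3 - 153*y^2 - 249*y - 63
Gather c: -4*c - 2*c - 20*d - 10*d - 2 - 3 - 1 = -6*c - 30*d - 6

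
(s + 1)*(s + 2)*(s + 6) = s^3 + 9*s^2 + 20*s + 12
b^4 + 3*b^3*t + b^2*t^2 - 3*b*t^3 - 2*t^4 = (b - t)*(b + t)^2*(b + 2*t)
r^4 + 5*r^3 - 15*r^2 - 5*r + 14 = (r - 2)*(r - 1)*(r + 1)*(r + 7)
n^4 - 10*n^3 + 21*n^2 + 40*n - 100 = (n - 5)^2*(n - 2)*(n + 2)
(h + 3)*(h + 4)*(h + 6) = h^3 + 13*h^2 + 54*h + 72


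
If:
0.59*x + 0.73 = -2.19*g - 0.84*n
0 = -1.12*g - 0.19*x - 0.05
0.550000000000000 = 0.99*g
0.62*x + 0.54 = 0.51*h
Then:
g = 0.56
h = -3.24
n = 0.17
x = -3.54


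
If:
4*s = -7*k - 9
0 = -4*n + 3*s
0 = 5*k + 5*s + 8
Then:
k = -13/15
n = -11/20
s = -11/15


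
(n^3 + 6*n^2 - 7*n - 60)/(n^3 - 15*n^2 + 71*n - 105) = (n^2 + 9*n + 20)/(n^2 - 12*n + 35)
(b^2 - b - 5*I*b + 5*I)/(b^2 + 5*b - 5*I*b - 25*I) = (b - 1)/(b + 5)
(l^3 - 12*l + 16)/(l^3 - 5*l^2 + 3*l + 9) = (l^3 - 12*l + 16)/(l^3 - 5*l^2 + 3*l + 9)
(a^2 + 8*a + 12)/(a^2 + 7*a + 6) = (a + 2)/(a + 1)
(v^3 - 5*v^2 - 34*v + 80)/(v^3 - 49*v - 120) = (v - 2)/(v + 3)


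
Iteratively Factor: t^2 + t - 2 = (t - 1)*(t + 2)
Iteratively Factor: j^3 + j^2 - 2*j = (j)*(j^2 + j - 2) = j*(j + 2)*(j - 1)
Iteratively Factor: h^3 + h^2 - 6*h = (h - 2)*(h^2 + 3*h) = (h - 2)*(h + 3)*(h)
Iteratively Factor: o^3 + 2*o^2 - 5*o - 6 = (o - 2)*(o^2 + 4*o + 3) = (o - 2)*(o + 1)*(o + 3)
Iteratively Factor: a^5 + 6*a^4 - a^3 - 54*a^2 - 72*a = (a)*(a^4 + 6*a^3 - a^2 - 54*a - 72) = a*(a + 4)*(a^3 + 2*a^2 - 9*a - 18) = a*(a + 3)*(a + 4)*(a^2 - a - 6) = a*(a - 3)*(a + 3)*(a + 4)*(a + 2)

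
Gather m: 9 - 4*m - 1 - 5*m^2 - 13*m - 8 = -5*m^2 - 17*m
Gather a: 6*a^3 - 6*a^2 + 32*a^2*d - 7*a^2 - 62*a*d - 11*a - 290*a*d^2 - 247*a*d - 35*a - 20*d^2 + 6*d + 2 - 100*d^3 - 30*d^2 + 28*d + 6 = 6*a^3 + a^2*(32*d - 13) + a*(-290*d^2 - 309*d - 46) - 100*d^3 - 50*d^2 + 34*d + 8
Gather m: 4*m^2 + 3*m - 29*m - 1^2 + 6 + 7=4*m^2 - 26*m + 12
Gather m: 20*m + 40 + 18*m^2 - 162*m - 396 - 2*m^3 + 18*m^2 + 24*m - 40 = -2*m^3 + 36*m^2 - 118*m - 396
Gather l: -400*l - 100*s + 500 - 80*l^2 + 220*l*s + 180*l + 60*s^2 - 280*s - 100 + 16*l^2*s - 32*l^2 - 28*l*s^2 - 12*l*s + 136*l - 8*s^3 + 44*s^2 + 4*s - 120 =l^2*(16*s - 112) + l*(-28*s^2 + 208*s - 84) - 8*s^3 + 104*s^2 - 376*s + 280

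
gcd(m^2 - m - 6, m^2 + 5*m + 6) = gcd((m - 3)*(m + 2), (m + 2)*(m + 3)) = m + 2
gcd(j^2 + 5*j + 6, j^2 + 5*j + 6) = j^2 + 5*j + 6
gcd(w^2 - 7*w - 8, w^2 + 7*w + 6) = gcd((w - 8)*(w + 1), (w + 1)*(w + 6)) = w + 1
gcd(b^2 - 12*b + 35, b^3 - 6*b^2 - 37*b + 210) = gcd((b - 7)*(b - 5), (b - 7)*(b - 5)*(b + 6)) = b^2 - 12*b + 35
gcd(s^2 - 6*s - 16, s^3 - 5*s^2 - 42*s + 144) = s - 8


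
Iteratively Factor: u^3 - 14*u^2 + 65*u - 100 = (u - 4)*(u^2 - 10*u + 25) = (u - 5)*(u - 4)*(u - 5)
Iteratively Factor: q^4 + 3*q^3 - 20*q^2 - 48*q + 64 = (q - 4)*(q^3 + 7*q^2 + 8*q - 16) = (q - 4)*(q + 4)*(q^2 + 3*q - 4) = (q - 4)*(q - 1)*(q + 4)*(q + 4)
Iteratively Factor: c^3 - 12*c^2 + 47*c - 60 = (c - 4)*(c^2 - 8*c + 15) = (c - 4)*(c - 3)*(c - 5)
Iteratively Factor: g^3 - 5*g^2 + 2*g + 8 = (g - 4)*(g^2 - g - 2) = (g - 4)*(g - 2)*(g + 1)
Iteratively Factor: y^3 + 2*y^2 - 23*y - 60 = (y + 3)*(y^2 - y - 20) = (y + 3)*(y + 4)*(y - 5)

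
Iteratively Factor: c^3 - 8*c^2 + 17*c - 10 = (c - 2)*(c^2 - 6*c + 5) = (c - 2)*(c - 1)*(c - 5)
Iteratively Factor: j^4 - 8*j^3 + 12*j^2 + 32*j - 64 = (j - 4)*(j^3 - 4*j^2 - 4*j + 16) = (j - 4)*(j - 2)*(j^2 - 2*j - 8) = (j - 4)^2*(j - 2)*(j + 2)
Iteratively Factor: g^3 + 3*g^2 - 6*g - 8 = (g - 2)*(g^2 + 5*g + 4) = (g - 2)*(g + 1)*(g + 4)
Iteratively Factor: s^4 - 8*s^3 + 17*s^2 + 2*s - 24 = (s - 4)*(s^3 - 4*s^2 + s + 6) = (s - 4)*(s + 1)*(s^2 - 5*s + 6) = (s - 4)*(s - 3)*(s + 1)*(s - 2)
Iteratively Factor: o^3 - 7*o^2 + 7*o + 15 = (o + 1)*(o^2 - 8*o + 15) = (o - 5)*(o + 1)*(o - 3)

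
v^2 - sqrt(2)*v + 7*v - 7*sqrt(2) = (v + 7)*(v - sqrt(2))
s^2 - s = s*(s - 1)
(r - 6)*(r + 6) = r^2 - 36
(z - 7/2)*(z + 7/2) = z^2 - 49/4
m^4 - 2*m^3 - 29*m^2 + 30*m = m*(m - 6)*(m - 1)*(m + 5)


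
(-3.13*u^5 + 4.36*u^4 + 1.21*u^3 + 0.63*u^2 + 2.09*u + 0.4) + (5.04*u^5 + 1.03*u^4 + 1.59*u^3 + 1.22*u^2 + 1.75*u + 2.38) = 1.91*u^5 + 5.39*u^4 + 2.8*u^3 + 1.85*u^2 + 3.84*u + 2.78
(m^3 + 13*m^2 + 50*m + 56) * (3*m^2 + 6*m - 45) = 3*m^5 + 45*m^4 + 183*m^3 - 117*m^2 - 1914*m - 2520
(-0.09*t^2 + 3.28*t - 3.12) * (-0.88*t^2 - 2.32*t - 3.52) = 0.0792*t^4 - 2.6776*t^3 - 4.5472*t^2 - 4.3072*t + 10.9824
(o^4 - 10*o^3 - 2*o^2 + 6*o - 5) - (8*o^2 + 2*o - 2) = o^4 - 10*o^3 - 10*o^2 + 4*o - 3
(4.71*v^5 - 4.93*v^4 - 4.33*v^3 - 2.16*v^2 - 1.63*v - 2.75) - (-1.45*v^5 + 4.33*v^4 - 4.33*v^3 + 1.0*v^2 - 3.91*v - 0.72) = 6.16*v^5 - 9.26*v^4 - 3.16*v^2 + 2.28*v - 2.03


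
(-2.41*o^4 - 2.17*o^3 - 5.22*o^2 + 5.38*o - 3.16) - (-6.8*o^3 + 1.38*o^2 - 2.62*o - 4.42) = -2.41*o^4 + 4.63*o^3 - 6.6*o^2 + 8.0*o + 1.26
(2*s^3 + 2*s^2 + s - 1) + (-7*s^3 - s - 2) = -5*s^3 + 2*s^2 - 3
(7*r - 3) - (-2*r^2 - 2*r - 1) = 2*r^2 + 9*r - 2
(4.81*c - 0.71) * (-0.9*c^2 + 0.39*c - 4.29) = -4.329*c^3 + 2.5149*c^2 - 20.9118*c + 3.0459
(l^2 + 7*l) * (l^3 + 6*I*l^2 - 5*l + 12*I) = l^5 + 7*l^4 + 6*I*l^4 - 5*l^3 + 42*I*l^3 - 35*l^2 + 12*I*l^2 + 84*I*l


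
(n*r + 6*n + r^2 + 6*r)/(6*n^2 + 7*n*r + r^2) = (r + 6)/(6*n + r)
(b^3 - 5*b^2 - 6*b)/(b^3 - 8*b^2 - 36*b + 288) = b*(b + 1)/(b^2 - 2*b - 48)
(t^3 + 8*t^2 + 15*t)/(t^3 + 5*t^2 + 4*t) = (t^2 + 8*t + 15)/(t^2 + 5*t + 4)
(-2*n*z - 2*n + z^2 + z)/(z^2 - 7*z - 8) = (-2*n + z)/(z - 8)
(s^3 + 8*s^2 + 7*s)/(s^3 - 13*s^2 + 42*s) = (s^2 + 8*s + 7)/(s^2 - 13*s + 42)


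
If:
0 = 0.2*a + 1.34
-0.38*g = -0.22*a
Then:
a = -6.70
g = -3.88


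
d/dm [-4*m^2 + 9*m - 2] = 9 - 8*m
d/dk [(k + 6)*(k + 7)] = 2*k + 13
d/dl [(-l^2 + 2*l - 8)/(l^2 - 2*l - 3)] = 22*(l - 1)/(-l^2 + 2*l + 3)^2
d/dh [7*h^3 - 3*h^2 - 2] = 3*h*(7*h - 2)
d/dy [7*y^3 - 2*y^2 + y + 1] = 21*y^2 - 4*y + 1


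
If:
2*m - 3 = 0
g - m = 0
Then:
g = 3/2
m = 3/2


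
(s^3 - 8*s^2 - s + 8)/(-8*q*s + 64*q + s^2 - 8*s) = (1 - s^2)/(8*q - s)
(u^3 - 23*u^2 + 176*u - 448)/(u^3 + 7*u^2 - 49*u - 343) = (u^2 - 16*u + 64)/(u^2 + 14*u + 49)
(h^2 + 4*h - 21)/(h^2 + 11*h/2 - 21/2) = 2*(h - 3)/(2*h - 3)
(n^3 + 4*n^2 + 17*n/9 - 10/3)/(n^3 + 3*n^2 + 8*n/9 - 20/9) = (n + 3)/(n + 2)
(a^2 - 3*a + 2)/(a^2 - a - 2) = (a - 1)/(a + 1)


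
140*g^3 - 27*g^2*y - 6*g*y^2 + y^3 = (-7*g + y)*(-4*g + y)*(5*g + y)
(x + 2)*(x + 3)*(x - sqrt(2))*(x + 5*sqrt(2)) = x^4 + 5*x^3 + 4*sqrt(2)*x^3 - 4*x^2 + 20*sqrt(2)*x^2 - 50*x + 24*sqrt(2)*x - 60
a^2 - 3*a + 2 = (a - 2)*(a - 1)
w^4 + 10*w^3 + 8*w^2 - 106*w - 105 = (w - 3)*(w + 1)*(w + 5)*(w + 7)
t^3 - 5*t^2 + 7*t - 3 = (t - 3)*(t - 1)^2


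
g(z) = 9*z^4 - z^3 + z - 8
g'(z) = 36*z^3 - 3*z^2 + 1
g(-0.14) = -8.13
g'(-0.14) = 0.84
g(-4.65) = 4295.69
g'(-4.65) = -3683.47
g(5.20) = 6437.05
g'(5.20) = 4981.77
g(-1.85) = 101.90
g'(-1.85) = -237.21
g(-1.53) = 43.37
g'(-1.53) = -134.96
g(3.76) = 1741.45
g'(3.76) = 1872.25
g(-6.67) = 18095.43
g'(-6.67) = -10815.14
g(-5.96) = 11553.81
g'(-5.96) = -7727.08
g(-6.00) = 11866.00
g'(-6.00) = -7883.00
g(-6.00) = 11866.00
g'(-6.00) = -7883.00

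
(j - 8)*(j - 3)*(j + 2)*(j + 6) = j^4 - 3*j^3 - 52*j^2 + 60*j + 288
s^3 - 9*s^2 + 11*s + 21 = (s - 7)*(s - 3)*(s + 1)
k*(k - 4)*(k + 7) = k^3 + 3*k^2 - 28*k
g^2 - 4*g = g*(g - 4)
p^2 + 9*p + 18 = (p + 3)*(p + 6)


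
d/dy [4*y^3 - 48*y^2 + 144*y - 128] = 12*y^2 - 96*y + 144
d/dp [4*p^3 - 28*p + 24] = 12*p^2 - 28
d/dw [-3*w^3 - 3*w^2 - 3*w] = -9*w^2 - 6*w - 3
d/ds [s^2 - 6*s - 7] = 2*s - 6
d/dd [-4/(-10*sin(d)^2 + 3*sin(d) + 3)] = 4*(3 - 20*sin(d))*cos(d)/(-10*sin(d)^2 + 3*sin(d) + 3)^2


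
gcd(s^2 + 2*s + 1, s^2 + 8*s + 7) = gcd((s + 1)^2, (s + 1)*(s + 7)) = s + 1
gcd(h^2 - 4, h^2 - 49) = 1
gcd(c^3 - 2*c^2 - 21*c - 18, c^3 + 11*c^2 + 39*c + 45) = c + 3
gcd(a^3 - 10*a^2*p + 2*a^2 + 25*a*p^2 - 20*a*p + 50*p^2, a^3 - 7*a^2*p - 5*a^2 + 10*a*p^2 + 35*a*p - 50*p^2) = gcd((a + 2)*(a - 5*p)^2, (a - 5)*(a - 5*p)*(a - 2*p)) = -a + 5*p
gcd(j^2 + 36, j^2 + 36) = j^2 + 36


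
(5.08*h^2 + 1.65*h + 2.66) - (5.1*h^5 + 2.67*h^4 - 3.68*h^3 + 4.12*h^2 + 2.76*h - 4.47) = -5.1*h^5 - 2.67*h^4 + 3.68*h^3 + 0.96*h^2 - 1.11*h + 7.13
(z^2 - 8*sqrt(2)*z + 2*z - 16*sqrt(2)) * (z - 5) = z^3 - 8*sqrt(2)*z^2 - 3*z^2 - 10*z + 24*sqrt(2)*z + 80*sqrt(2)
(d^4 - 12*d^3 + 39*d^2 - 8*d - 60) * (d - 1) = d^5 - 13*d^4 + 51*d^3 - 47*d^2 - 52*d + 60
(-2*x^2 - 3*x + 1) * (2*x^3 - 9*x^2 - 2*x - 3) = -4*x^5 + 12*x^4 + 33*x^3 + 3*x^2 + 7*x - 3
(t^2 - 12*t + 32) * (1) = t^2 - 12*t + 32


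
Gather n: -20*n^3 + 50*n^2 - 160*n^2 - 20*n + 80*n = -20*n^3 - 110*n^2 + 60*n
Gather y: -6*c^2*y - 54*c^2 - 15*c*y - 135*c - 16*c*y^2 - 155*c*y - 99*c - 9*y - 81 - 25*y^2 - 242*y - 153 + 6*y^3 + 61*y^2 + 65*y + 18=-54*c^2 - 234*c + 6*y^3 + y^2*(36 - 16*c) + y*(-6*c^2 - 170*c - 186) - 216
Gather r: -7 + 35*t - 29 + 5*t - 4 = 40*t - 40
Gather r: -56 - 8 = -64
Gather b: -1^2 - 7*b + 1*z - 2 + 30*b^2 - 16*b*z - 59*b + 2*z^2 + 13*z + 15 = 30*b^2 + b*(-16*z - 66) + 2*z^2 + 14*z + 12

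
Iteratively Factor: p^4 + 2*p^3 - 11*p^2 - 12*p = (p - 3)*(p^3 + 5*p^2 + 4*p) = (p - 3)*(p + 4)*(p^2 + p) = p*(p - 3)*(p + 4)*(p + 1)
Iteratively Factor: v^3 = (v)*(v^2) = v^2*(v)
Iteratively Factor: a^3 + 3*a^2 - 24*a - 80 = (a - 5)*(a^2 + 8*a + 16) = (a - 5)*(a + 4)*(a + 4)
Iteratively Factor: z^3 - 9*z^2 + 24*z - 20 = (z - 5)*(z^2 - 4*z + 4) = (z - 5)*(z - 2)*(z - 2)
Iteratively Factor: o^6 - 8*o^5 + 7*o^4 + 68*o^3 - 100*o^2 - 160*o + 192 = (o - 3)*(o^5 - 5*o^4 - 8*o^3 + 44*o^2 + 32*o - 64) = (o - 3)*(o - 1)*(o^4 - 4*o^3 - 12*o^2 + 32*o + 64) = (o - 4)*(o - 3)*(o - 1)*(o^3 - 12*o - 16) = (o - 4)^2*(o - 3)*(o - 1)*(o^2 + 4*o + 4) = (o - 4)^2*(o - 3)*(o - 1)*(o + 2)*(o + 2)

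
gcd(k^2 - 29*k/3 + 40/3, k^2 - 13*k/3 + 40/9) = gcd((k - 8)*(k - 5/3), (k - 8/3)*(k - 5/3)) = k - 5/3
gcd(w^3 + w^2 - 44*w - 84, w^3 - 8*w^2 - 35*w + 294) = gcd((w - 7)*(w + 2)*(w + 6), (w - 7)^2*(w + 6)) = w^2 - w - 42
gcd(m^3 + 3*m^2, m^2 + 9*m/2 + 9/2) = m + 3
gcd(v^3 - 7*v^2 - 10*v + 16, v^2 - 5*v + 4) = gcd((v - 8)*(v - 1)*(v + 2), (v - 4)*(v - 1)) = v - 1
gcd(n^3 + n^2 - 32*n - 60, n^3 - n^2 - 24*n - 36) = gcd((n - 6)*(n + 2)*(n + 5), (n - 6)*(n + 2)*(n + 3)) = n^2 - 4*n - 12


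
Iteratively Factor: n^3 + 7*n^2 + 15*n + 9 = (n + 1)*(n^2 + 6*n + 9) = (n + 1)*(n + 3)*(n + 3)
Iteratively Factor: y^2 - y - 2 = (y + 1)*(y - 2)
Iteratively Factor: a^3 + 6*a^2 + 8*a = (a + 4)*(a^2 + 2*a) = a*(a + 4)*(a + 2)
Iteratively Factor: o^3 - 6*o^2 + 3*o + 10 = (o + 1)*(o^2 - 7*o + 10) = (o - 2)*(o + 1)*(o - 5)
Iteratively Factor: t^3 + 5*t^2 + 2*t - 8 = (t - 1)*(t^2 + 6*t + 8) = (t - 1)*(t + 4)*(t + 2)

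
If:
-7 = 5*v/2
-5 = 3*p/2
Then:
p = -10/3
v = -14/5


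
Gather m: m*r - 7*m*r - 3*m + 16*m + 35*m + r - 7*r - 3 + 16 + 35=m*(48 - 6*r) - 6*r + 48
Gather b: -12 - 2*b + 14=2 - 2*b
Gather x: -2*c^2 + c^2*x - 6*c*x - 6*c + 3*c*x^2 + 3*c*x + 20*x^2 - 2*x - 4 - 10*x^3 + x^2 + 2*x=-2*c^2 - 6*c - 10*x^3 + x^2*(3*c + 21) + x*(c^2 - 3*c) - 4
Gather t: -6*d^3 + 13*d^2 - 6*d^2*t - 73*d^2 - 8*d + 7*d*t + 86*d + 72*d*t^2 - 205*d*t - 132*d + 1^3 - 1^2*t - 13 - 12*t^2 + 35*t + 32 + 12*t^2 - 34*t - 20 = -6*d^3 - 60*d^2 + 72*d*t^2 - 54*d + t*(-6*d^2 - 198*d)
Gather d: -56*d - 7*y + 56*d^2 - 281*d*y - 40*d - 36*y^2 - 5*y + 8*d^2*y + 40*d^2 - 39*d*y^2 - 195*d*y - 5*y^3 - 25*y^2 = d^2*(8*y + 96) + d*(-39*y^2 - 476*y - 96) - 5*y^3 - 61*y^2 - 12*y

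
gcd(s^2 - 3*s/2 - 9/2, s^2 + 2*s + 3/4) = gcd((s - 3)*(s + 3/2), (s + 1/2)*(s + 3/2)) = s + 3/2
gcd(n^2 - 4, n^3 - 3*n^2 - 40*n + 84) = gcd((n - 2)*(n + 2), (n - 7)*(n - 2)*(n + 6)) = n - 2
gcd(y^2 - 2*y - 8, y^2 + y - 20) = y - 4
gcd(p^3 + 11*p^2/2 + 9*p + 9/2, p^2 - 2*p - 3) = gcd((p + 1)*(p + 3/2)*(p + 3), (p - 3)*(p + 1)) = p + 1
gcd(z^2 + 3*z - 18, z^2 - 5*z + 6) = z - 3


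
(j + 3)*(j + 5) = j^2 + 8*j + 15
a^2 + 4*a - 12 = (a - 2)*(a + 6)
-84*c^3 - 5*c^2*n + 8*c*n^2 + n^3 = (-3*c + n)*(4*c + n)*(7*c + n)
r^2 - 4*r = r*(r - 4)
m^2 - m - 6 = (m - 3)*(m + 2)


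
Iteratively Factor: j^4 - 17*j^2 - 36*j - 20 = (j + 2)*(j^3 - 2*j^2 - 13*j - 10) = (j + 1)*(j + 2)*(j^2 - 3*j - 10) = (j - 5)*(j + 1)*(j + 2)*(j + 2)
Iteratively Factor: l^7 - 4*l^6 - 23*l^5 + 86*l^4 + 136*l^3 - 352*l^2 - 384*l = (l - 3)*(l^6 - l^5 - 26*l^4 + 8*l^3 + 160*l^2 + 128*l) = l*(l - 3)*(l^5 - l^4 - 26*l^3 + 8*l^2 + 160*l + 128) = l*(l - 3)*(l + 4)*(l^4 - 5*l^3 - 6*l^2 + 32*l + 32) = l*(l - 3)*(l + 1)*(l + 4)*(l^3 - 6*l^2 + 32) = l*(l - 3)*(l + 1)*(l + 2)*(l + 4)*(l^2 - 8*l + 16) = l*(l - 4)*(l - 3)*(l + 1)*(l + 2)*(l + 4)*(l - 4)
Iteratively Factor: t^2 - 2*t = (t)*(t - 2)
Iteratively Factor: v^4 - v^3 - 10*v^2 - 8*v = (v + 2)*(v^3 - 3*v^2 - 4*v) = (v - 4)*(v + 2)*(v^2 + v) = (v - 4)*(v + 1)*(v + 2)*(v)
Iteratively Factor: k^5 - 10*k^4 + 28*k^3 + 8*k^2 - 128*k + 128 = (k - 2)*(k^4 - 8*k^3 + 12*k^2 + 32*k - 64) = (k - 2)^2*(k^3 - 6*k^2 + 32) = (k - 2)^2*(k + 2)*(k^2 - 8*k + 16) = (k - 4)*(k - 2)^2*(k + 2)*(k - 4)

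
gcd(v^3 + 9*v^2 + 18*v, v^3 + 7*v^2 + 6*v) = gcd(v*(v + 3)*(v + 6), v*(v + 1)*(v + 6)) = v^2 + 6*v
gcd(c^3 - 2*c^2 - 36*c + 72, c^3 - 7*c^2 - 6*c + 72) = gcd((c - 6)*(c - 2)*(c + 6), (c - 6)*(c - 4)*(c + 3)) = c - 6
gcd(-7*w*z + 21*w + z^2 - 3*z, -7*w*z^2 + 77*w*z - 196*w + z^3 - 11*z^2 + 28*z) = -7*w + z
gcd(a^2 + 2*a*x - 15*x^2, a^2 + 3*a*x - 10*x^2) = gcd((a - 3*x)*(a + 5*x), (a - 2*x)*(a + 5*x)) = a + 5*x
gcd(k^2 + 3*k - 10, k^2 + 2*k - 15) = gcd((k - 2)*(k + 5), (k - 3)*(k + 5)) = k + 5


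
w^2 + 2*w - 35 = (w - 5)*(w + 7)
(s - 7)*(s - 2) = s^2 - 9*s + 14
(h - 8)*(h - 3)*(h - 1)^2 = h^4 - 13*h^3 + 47*h^2 - 59*h + 24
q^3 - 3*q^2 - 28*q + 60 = (q - 6)*(q - 2)*(q + 5)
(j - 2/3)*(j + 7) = j^2 + 19*j/3 - 14/3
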